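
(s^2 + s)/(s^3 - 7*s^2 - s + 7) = s/(s^2 - 8*s + 7)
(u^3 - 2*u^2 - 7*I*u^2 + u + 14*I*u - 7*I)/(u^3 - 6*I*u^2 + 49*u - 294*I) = (u^2 - 2*u + 1)/(u^2 + I*u + 42)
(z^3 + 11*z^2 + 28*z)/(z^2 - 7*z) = (z^2 + 11*z + 28)/(z - 7)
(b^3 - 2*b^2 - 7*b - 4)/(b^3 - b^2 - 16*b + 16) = (b^2 + 2*b + 1)/(b^2 + 3*b - 4)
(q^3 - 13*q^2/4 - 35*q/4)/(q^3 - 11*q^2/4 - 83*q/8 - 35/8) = 2*q/(2*q + 1)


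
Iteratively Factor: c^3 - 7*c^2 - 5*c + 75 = (c + 3)*(c^2 - 10*c + 25) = (c - 5)*(c + 3)*(c - 5)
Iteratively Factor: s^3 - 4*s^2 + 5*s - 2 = (s - 1)*(s^2 - 3*s + 2) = (s - 2)*(s - 1)*(s - 1)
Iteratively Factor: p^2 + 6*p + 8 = (p + 2)*(p + 4)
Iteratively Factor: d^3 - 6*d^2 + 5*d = (d - 1)*(d^2 - 5*d) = d*(d - 1)*(d - 5)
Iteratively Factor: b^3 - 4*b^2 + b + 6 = (b - 2)*(b^2 - 2*b - 3) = (b - 2)*(b + 1)*(b - 3)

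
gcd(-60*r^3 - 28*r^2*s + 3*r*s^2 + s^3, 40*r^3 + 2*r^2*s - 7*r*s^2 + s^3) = 10*r^2 + 3*r*s - s^2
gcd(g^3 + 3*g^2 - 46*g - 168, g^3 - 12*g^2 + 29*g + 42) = g - 7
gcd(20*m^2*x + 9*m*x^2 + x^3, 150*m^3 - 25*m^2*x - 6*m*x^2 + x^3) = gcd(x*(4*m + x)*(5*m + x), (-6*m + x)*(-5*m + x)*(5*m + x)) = 5*m + x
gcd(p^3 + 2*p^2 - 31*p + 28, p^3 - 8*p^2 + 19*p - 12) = p^2 - 5*p + 4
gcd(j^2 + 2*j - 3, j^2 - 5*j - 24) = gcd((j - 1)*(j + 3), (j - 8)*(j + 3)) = j + 3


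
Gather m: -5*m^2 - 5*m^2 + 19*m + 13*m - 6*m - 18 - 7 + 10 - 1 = -10*m^2 + 26*m - 16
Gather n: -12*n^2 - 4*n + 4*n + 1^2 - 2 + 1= -12*n^2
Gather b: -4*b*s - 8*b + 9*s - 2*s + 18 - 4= b*(-4*s - 8) + 7*s + 14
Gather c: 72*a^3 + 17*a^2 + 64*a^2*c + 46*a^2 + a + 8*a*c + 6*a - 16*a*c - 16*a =72*a^3 + 63*a^2 - 9*a + c*(64*a^2 - 8*a)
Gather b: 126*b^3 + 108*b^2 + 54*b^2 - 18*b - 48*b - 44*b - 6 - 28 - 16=126*b^3 + 162*b^2 - 110*b - 50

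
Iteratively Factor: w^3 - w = (w - 1)*(w^2 + w) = w*(w - 1)*(w + 1)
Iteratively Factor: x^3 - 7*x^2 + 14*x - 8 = (x - 2)*(x^2 - 5*x + 4) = (x - 2)*(x - 1)*(x - 4)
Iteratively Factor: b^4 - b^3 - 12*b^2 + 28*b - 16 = (b + 4)*(b^3 - 5*b^2 + 8*b - 4) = (b - 1)*(b + 4)*(b^2 - 4*b + 4) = (b - 2)*(b - 1)*(b + 4)*(b - 2)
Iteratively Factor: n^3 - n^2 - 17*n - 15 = (n + 3)*(n^2 - 4*n - 5) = (n - 5)*(n + 3)*(n + 1)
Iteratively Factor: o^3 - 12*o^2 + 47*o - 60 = (o - 4)*(o^2 - 8*o + 15) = (o - 5)*(o - 4)*(o - 3)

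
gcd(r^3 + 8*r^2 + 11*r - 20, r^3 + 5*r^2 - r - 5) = r^2 + 4*r - 5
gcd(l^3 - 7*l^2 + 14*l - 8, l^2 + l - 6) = l - 2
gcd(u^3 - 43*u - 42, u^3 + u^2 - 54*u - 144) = u + 6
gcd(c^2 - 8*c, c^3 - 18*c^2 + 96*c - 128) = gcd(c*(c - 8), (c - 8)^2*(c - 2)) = c - 8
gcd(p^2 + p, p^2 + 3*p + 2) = p + 1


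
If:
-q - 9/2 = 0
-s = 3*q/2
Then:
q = -9/2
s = 27/4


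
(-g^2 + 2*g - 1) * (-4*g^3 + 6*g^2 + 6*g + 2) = 4*g^5 - 14*g^4 + 10*g^3 + 4*g^2 - 2*g - 2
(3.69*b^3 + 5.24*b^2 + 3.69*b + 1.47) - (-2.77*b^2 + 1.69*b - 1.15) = 3.69*b^3 + 8.01*b^2 + 2.0*b + 2.62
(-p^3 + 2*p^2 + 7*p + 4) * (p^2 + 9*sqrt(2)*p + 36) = -p^5 - 9*sqrt(2)*p^4 + 2*p^4 - 29*p^3 + 18*sqrt(2)*p^3 + 76*p^2 + 63*sqrt(2)*p^2 + 36*sqrt(2)*p + 252*p + 144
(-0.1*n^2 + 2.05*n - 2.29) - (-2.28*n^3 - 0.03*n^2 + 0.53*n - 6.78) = 2.28*n^3 - 0.07*n^2 + 1.52*n + 4.49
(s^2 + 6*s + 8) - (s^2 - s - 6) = 7*s + 14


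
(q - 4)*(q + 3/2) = q^2 - 5*q/2 - 6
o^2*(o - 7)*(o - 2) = o^4 - 9*o^3 + 14*o^2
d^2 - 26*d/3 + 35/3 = (d - 7)*(d - 5/3)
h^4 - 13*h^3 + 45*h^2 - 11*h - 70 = (h - 7)*(h - 5)*(h - 2)*(h + 1)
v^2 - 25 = (v - 5)*(v + 5)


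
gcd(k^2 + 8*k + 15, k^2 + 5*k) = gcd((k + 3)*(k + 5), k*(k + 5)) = k + 5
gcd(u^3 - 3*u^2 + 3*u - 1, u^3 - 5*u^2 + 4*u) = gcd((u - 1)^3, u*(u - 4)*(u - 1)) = u - 1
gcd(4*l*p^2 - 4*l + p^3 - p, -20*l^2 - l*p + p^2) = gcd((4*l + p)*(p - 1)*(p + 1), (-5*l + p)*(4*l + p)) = 4*l + p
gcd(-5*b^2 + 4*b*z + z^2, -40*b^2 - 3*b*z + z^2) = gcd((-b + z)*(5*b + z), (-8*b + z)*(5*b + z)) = 5*b + z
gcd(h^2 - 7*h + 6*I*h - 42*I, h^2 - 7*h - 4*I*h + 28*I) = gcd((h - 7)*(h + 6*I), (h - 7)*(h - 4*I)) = h - 7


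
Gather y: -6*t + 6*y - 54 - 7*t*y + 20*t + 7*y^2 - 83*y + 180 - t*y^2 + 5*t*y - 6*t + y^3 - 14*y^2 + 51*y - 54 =8*t + y^3 + y^2*(-t - 7) + y*(-2*t - 26) + 72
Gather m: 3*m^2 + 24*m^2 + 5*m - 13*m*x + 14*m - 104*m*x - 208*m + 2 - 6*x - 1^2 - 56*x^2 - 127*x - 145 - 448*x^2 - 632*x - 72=27*m^2 + m*(-117*x - 189) - 504*x^2 - 765*x - 216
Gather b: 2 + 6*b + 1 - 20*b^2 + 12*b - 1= -20*b^2 + 18*b + 2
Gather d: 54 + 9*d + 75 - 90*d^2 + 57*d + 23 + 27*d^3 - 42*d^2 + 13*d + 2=27*d^3 - 132*d^2 + 79*d + 154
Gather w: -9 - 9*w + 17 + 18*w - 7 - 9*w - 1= 0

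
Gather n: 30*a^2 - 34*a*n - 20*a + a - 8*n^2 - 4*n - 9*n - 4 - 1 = 30*a^2 - 19*a - 8*n^2 + n*(-34*a - 13) - 5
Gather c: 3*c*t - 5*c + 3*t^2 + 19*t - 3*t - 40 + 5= c*(3*t - 5) + 3*t^2 + 16*t - 35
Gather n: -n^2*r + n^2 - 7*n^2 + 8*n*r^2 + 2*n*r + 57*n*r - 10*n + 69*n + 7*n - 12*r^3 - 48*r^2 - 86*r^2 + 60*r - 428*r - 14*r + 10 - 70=n^2*(-r - 6) + n*(8*r^2 + 59*r + 66) - 12*r^3 - 134*r^2 - 382*r - 60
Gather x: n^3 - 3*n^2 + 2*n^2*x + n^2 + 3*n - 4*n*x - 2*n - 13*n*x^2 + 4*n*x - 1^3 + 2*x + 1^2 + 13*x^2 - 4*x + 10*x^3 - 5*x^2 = n^3 - 2*n^2 + n + 10*x^3 + x^2*(8 - 13*n) + x*(2*n^2 - 2)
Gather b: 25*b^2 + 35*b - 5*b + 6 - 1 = 25*b^2 + 30*b + 5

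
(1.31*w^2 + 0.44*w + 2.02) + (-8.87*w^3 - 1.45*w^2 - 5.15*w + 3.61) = -8.87*w^3 - 0.14*w^2 - 4.71*w + 5.63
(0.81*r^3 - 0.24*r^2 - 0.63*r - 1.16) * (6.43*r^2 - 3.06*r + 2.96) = 5.2083*r^5 - 4.0218*r^4 - 0.918899999999999*r^3 - 6.2414*r^2 + 1.6848*r - 3.4336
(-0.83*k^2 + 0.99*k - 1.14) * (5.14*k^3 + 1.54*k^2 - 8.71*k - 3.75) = -4.2662*k^5 + 3.8104*k^4 + 2.8943*k^3 - 7.266*k^2 + 6.2169*k + 4.275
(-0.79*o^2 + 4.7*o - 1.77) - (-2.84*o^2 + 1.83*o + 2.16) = 2.05*o^2 + 2.87*o - 3.93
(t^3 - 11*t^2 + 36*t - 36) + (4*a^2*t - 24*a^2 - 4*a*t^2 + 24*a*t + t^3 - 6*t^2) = 4*a^2*t - 24*a^2 - 4*a*t^2 + 24*a*t + 2*t^3 - 17*t^2 + 36*t - 36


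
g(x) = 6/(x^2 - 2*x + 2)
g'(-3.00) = 0.17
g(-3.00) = 0.35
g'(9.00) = -0.02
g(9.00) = 0.09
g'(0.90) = 1.18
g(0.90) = 5.94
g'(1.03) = -0.36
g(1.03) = 5.99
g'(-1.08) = 0.88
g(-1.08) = 1.13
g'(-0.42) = 1.87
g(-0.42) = 1.99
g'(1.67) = -3.83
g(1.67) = 4.14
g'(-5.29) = 0.05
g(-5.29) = 0.15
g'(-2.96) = 0.17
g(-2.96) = 0.36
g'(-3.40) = 0.13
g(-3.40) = 0.29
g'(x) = 6*(2 - 2*x)/(x^2 - 2*x + 2)^2 = 12*(1 - x)/(x^2 - 2*x + 2)^2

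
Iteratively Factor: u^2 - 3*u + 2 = (u - 2)*(u - 1)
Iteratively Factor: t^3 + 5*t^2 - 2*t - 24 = (t - 2)*(t^2 + 7*t + 12) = (t - 2)*(t + 4)*(t + 3)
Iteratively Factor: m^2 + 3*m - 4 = (m + 4)*(m - 1)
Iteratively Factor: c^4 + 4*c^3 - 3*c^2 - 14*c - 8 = (c + 1)*(c^3 + 3*c^2 - 6*c - 8) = (c + 1)^2*(c^2 + 2*c - 8) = (c + 1)^2*(c + 4)*(c - 2)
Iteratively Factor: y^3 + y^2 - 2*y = (y + 2)*(y^2 - y) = y*(y + 2)*(y - 1)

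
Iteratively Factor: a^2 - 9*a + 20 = (a - 5)*(a - 4)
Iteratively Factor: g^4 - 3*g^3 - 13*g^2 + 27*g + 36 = (g - 4)*(g^3 + g^2 - 9*g - 9) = (g - 4)*(g + 3)*(g^2 - 2*g - 3) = (g - 4)*(g - 3)*(g + 3)*(g + 1)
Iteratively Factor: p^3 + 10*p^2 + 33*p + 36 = (p + 4)*(p^2 + 6*p + 9) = (p + 3)*(p + 4)*(p + 3)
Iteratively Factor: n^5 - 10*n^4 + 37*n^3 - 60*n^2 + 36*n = (n - 2)*(n^4 - 8*n^3 + 21*n^2 - 18*n) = n*(n - 2)*(n^3 - 8*n^2 + 21*n - 18) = n*(n - 3)*(n - 2)*(n^2 - 5*n + 6) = n*(n - 3)^2*(n - 2)*(n - 2)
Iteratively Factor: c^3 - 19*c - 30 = (c + 2)*(c^2 - 2*c - 15) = (c + 2)*(c + 3)*(c - 5)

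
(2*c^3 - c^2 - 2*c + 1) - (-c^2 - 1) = 2*c^3 - 2*c + 2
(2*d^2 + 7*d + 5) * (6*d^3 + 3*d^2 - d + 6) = 12*d^5 + 48*d^4 + 49*d^3 + 20*d^2 + 37*d + 30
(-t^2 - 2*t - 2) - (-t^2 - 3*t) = t - 2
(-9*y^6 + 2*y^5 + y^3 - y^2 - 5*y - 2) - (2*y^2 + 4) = -9*y^6 + 2*y^5 + y^3 - 3*y^2 - 5*y - 6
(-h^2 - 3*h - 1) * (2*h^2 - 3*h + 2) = -2*h^4 - 3*h^3 + 5*h^2 - 3*h - 2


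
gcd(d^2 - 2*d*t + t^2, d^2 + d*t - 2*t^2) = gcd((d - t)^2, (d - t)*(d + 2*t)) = -d + t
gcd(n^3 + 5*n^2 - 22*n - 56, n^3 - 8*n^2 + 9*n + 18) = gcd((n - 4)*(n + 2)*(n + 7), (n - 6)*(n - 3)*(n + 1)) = 1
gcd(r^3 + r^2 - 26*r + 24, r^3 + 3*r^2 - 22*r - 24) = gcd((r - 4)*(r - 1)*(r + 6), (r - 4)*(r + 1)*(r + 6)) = r^2 + 2*r - 24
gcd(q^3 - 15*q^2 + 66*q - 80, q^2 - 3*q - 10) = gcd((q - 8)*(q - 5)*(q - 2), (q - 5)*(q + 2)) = q - 5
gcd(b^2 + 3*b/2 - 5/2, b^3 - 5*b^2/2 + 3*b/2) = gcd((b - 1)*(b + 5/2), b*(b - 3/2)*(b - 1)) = b - 1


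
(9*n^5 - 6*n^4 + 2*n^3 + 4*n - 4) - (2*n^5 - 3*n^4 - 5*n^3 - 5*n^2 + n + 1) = 7*n^5 - 3*n^4 + 7*n^3 + 5*n^2 + 3*n - 5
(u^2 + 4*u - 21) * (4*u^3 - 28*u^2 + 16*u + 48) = 4*u^5 - 12*u^4 - 180*u^3 + 700*u^2 - 144*u - 1008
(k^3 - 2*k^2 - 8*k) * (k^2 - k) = k^5 - 3*k^4 - 6*k^3 + 8*k^2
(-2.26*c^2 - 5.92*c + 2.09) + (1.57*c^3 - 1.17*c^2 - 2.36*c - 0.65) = 1.57*c^3 - 3.43*c^2 - 8.28*c + 1.44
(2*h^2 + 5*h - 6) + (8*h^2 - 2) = 10*h^2 + 5*h - 8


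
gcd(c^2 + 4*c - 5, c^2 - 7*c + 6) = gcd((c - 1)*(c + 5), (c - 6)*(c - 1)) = c - 1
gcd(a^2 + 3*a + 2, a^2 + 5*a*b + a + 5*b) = a + 1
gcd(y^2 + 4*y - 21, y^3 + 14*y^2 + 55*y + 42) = y + 7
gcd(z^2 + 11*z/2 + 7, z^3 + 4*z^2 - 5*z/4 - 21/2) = z^2 + 11*z/2 + 7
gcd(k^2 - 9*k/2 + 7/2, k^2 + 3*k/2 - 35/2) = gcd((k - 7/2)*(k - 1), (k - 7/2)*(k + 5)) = k - 7/2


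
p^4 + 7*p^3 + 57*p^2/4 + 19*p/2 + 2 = (p + 1/2)^2*(p + 2)*(p + 4)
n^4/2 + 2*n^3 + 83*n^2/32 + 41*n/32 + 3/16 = (n/2 + 1)*(n + 1/4)*(n + 3/4)*(n + 1)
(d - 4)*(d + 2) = d^2 - 2*d - 8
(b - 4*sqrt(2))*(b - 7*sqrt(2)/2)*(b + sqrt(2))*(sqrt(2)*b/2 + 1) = sqrt(2)*b^4/2 - 11*b^3/2 + 41*b + 28*sqrt(2)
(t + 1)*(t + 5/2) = t^2 + 7*t/2 + 5/2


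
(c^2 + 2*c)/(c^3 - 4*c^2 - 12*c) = 1/(c - 6)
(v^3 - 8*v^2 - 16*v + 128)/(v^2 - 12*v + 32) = v + 4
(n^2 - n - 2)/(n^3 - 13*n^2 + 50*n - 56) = (n + 1)/(n^2 - 11*n + 28)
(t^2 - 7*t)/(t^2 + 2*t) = (t - 7)/(t + 2)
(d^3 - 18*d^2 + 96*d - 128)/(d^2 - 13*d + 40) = (d^2 - 10*d + 16)/(d - 5)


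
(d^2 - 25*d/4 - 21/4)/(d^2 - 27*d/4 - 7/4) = (4*d + 3)/(4*d + 1)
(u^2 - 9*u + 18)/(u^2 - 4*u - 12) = (u - 3)/(u + 2)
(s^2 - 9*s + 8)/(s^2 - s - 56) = (s - 1)/(s + 7)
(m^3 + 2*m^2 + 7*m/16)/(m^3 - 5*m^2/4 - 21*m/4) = (m + 1/4)/(m - 3)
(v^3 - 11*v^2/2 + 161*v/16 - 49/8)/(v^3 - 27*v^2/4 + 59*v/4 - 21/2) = (v - 7/4)/(v - 3)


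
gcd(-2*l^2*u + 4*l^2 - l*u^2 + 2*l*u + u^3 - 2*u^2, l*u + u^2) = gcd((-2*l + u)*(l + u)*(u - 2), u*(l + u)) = l + u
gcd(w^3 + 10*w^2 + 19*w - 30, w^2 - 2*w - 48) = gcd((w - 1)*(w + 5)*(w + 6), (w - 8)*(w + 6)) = w + 6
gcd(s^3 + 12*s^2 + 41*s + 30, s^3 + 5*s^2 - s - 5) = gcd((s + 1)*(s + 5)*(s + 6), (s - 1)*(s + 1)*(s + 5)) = s^2 + 6*s + 5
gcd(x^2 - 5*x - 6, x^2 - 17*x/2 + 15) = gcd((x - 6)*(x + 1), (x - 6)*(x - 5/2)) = x - 6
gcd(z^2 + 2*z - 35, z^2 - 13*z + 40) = z - 5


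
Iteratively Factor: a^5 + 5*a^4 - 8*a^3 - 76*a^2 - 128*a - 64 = (a - 4)*(a^4 + 9*a^3 + 28*a^2 + 36*a + 16) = (a - 4)*(a + 1)*(a^3 + 8*a^2 + 20*a + 16) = (a - 4)*(a + 1)*(a + 2)*(a^2 + 6*a + 8) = (a - 4)*(a + 1)*(a + 2)^2*(a + 4)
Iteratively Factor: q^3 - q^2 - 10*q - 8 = (q - 4)*(q^2 + 3*q + 2) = (q - 4)*(q + 1)*(q + 2)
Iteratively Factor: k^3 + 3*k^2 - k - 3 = (k + 1)*(k^2 + 2*k - 3) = (k - 1)*(k + 1)*(k + 3)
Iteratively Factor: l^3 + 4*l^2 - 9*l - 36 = (l - 3)*(l^2 + 7*l + 12) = (l - 3)*(l + 3)*(l + 4)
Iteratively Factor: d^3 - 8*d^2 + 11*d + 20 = (d + 1)*(d^2 - 9*d + 20) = (d - 4)*(d + 1)*(d - 5)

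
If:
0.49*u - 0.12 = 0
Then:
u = 0.24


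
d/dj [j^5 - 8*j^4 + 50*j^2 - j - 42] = 5*j^4 - 32*j^3 + 100*j - 1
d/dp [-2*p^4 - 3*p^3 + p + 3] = -8*p^3 - 9*p^2 + 1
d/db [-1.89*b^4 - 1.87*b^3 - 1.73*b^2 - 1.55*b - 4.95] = -7.56*b^3 - 5.61*b^2 - 3.46*b - 1.55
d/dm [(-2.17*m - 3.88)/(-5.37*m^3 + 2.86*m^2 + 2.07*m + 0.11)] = (-23.3058*m^3 - 56.3006*m^2 + 22.1936*m + 7.7929)/(28.8369*m^6 - 30.7164*m^5 - 14.0522*m^4 + 10.659*m^3 + 4.9141*m^2 + 0.4554*m + 0.0121)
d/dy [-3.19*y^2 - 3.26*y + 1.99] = -6.38*y - 3.26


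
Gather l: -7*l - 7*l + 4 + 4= 8 - 14*l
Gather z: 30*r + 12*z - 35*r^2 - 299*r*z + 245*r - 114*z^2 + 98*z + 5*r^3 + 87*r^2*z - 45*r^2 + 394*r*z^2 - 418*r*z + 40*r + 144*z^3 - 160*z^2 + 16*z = 5*r^3 - 80*r^2 + 315*r + 144*z^3 + z^2*(394*r - 274) + z*(87*r^2 - 717*r + 126)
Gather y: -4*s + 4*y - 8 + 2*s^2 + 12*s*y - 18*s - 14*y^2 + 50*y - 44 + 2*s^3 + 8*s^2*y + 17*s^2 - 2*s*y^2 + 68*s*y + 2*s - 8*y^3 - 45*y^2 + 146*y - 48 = 2*s^3 + 19*s^2 - 20*s - 8*y^3 + y^2*(-2*s - 59) + y*(8*s^2 + 80*s + 200) - 100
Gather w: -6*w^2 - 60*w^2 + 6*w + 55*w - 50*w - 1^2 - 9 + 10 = -66*w^2 + 11*w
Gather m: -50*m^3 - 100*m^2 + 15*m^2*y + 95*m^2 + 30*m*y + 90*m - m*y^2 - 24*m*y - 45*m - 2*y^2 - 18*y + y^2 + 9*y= -50*m^3 + m^2*(15*y - 5) + m*(-y^2 + 6*y + 45) - y^2 - 9*y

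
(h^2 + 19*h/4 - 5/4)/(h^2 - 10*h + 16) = (4*h^2 + 19*h - 5)/(4*(h^2 - 10*h + 16))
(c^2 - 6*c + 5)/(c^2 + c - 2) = (c - 5)/(c + 2)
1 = 1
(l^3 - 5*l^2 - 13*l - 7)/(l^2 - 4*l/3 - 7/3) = 3*(l^2 - 6*l - 7)/(3*l - 7)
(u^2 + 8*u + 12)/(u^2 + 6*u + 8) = (u + 6)/(u + 4)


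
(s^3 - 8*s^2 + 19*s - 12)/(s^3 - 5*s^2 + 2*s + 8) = (s^2 - 4*s + 3)/(s^2 - s - 2)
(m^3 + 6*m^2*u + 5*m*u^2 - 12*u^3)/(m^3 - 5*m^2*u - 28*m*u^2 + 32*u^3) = (-m - 3*u)/(-m + 8*u)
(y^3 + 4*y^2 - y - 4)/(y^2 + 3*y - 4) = y + 1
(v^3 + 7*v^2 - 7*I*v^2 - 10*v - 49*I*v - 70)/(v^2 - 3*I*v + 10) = (v^2 + v*(7 - 2*I) - 14*I)/(v + 2*I)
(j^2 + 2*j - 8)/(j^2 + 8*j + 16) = (j - 2)/(j + 4)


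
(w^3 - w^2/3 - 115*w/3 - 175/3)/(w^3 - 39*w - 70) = (w + 5/3)/(w + 2)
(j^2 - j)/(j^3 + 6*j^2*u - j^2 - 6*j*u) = 1/(j + 6*u)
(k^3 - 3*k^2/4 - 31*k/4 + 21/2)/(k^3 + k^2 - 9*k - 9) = (4*k^2 - 15*k + 14)/(4*(k^2 - 2*k - 3))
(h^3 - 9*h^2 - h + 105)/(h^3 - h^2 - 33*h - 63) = (h - 5)/(h + 3)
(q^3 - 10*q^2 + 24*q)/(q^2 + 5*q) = (q^2 - 10*q + 24)/(q + 5)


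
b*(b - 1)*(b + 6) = b^3 + 5*b^2 - 6*b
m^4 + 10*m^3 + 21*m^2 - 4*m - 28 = (m - 1)*(m + 2)^2*(m + 7)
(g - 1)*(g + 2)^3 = g^4 + 5*g^3 + 6*g^2 - 4*g - 8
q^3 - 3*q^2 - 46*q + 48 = (q - 8)*(q - 1)*(q + 6)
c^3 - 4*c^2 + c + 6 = (c - 3)*(c - 2)*(c + 1)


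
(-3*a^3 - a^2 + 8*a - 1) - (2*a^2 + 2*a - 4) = -3*a^3 - 3*a^2 + 6*a + 3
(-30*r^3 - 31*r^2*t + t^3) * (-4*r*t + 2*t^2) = 120*r^4*t + 64*r^3*t^2 - 62*r^2*t^3 - 4*r*t^4 + 2*t^5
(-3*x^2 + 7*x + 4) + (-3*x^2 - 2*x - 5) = -6*x^2 + 5*x - 1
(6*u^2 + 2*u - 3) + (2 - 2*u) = 6*u^2 - 1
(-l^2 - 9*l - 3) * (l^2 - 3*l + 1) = -l^4 - 6*l^3 + 23*l^2 - 3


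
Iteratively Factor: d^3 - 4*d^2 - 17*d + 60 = (d - 5)*(d^2 + d - 12) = (d - 5)*(d - 3)*(d + 4)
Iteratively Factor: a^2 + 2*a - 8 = (a + 4)*(a - 2)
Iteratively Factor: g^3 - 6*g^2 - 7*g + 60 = (g - 5)*(g^2 - g - 12) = (g - 5)*(g - 4)*(g + 3)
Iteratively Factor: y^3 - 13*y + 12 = (y - 1)*(y^2 + y - 12) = (y - 3)*(y - 1)*(y + 4)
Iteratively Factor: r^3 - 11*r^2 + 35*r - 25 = (r - 5)*(r^2 - 6*r + 5) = (r - 5)*(r - 1)*(r - 5)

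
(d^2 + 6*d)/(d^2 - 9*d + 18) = d*(d + 6)/(d^2 - 9*d + 18)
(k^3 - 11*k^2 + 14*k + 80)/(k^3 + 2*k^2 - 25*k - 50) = (k - 8)/(k + 5)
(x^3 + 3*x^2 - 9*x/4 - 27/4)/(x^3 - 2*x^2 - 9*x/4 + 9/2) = (x + 3)/(x - 2)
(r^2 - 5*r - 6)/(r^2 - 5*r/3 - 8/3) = 3*(r - 6)/(3*r - 8)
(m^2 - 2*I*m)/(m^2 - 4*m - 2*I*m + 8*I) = m/(m - 4)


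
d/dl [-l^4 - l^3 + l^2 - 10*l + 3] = -4*l^3 - 3*l^2 + 2*l - 10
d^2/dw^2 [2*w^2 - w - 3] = 4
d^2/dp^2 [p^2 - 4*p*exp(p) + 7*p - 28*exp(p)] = -4*p*exp(p) - 36*exp(p) + 2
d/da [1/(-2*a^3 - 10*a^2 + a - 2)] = (6*a^2 + 20*a - 1)/(2*a^3 + 10*a^2 - a + 2)^2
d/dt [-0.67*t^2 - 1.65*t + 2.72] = -1.34*t - 1.65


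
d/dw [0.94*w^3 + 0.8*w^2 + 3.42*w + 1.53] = 2.82*w^2 + 1.6*w + 3.42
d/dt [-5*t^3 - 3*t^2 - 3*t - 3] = -15*t^2 - 6*t - 3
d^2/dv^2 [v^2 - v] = 2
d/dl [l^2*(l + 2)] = l*(3*l + 4)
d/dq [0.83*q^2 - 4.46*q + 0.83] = 1.66*q - 4.46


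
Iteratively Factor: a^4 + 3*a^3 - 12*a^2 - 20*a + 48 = (a + 3)*(a^3 - 12*a + 16) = (a - 2)*(a + 3)*(a^2 + 2*a - 8) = (a - 2)^2*(a + 3)*(a + 4)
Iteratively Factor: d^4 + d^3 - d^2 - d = (d)*(d^3 + d^2 - d - 1) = d*(d - 1)*(d^2 + 2*d + 1) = d*(d - 1)*(d + 1)*(d + 1)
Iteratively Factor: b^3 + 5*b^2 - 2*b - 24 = (b + 4)*(b^2 + b - 6) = (b + 3)*(b + 4)*(b - 2)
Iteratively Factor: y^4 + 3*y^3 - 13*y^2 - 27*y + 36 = (y - 3)*(y^3 + 6*y^2 + 5*y - 12) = (y - 3)*(y + 4)*(y^2 + 2*y - 3) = (y - 3)*(y + 3)*(y + 4)*(y - 1)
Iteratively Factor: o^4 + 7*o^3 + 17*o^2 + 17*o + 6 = (o + 2)*(o^3 + 5*o^2 + 7*o + 3) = (o + 1)*(o + 2)*(o^2 + 4*o + 3) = (o + 1)^2*(o + 2)*(o + 3)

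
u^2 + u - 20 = (u - 4)*(u + 5)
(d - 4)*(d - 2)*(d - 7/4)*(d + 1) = d^4 - 27*d^3/4 + 43*d^2/4 + 9*d/2 - 14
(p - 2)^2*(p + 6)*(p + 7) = p^4 + 9*p^3 - 6*p^2 - 116*p + 168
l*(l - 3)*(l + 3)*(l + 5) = l^4 + 5*l^3 - 9*l^2 - 45*l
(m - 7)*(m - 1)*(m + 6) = m^3 - 2*m^2 - 41*m + 42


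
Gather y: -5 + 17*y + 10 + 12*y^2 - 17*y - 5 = 12*y^2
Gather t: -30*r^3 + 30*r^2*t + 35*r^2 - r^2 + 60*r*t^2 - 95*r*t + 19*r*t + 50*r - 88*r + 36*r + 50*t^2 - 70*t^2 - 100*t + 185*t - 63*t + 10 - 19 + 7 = -30*r^3 + 34*r^2 - 2*r + t^2*(60*r - 20) + t*(30*r^2 - 76*r + 22) - 2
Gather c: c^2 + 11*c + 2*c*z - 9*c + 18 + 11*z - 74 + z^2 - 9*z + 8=c^2 + c*(2*z + 2) + z^2 + 2*z - 48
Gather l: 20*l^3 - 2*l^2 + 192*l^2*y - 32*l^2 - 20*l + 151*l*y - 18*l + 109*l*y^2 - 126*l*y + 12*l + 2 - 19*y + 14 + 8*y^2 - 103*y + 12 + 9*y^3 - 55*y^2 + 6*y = 20*l^3 + l^2*(192*y - 34) + l*(109*y^2 + 25*y - 26) + 9*y^3 - 47*y^2 - 116*y + 28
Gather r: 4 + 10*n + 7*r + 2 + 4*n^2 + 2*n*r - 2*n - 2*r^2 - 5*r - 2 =4*n^2 + 8*n - 2*r^2 + r*(2*n + 2) + 4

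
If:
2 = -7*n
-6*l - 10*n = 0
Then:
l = 10/21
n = -2/7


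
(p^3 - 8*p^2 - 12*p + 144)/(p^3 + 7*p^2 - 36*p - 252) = (p^2 - 2*p - 24)/(p^2 + 13*p + 42)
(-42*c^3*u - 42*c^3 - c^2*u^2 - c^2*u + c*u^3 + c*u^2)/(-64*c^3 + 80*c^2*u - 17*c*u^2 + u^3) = c*(42*c^2*u + 42*c^2 + c*u^2 + c*u - u^3 - u^2)/(64*c^3 - 80*c^2*u + 17*c*u^2 - u^3)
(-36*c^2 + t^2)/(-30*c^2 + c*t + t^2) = (-6*c + t)/(-5*c + t)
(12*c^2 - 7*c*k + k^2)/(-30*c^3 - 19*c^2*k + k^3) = (-12*c^2 + 7*c*k - k^2)/(30*c^3 + 19*c^2*k - k^3)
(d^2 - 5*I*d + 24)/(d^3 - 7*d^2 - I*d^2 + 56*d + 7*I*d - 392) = (d + 3*I)/(d^2 + 7*d*(-1 + I) - 49*I)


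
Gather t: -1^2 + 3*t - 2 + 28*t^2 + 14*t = 28*t^2 + 17*t - 3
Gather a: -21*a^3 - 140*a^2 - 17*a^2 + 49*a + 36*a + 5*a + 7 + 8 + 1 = -21*a^3 - 157*a^2 + 90*a + 16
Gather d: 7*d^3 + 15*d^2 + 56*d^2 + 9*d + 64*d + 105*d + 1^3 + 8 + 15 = 7*d^3 + 71*d^2 + 178*d + 24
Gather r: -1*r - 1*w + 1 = -r - w + 1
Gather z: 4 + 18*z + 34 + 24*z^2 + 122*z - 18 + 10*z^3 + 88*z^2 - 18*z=10*z^3 + 112*z^2 + 122*z + 20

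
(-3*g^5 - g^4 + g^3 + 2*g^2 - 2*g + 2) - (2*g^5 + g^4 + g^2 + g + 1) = -5*g^5 - 2*g^4 + g^3 + g^2 - 3*g + 1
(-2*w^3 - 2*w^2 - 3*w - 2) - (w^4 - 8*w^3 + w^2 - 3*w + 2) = -w^4 + 6*w^3 - 3*w^2 - 4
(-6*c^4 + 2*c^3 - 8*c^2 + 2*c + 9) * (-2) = 12*c^4 - 4*c^3 + 16*c^2 - 4*c - 18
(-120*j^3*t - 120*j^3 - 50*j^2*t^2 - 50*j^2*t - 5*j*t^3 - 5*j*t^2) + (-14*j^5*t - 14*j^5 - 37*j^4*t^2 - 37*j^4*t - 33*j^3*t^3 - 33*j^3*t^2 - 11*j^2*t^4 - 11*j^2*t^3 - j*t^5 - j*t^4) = -14*j^5*t - 14*j^5 - 37*j^4*t^2 - 37*j^4*t - 33*j^3*t^3 - 33*j^3*t^2 - 120*j^3*t - 120*j^3 - 11*j^2*t^4 - 11*j^2*t^3 - 50*j^2*t^2 - 50*j^2*t - j*t^5 - j*t^4 - 5*j*t^3 - 5*j*t^2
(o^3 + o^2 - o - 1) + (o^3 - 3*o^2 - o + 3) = 2*o^3 - 2*o^2 - 2*o + 2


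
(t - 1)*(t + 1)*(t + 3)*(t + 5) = t^4 + 8*t^3 + 14*t^2 - 8*t - 15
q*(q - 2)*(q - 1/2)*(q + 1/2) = q^4 - 2*q^3 - q^2/4 + q/2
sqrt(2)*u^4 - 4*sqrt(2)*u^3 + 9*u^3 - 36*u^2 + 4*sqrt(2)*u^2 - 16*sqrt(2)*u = u*(u - 4)*(u + 4*sqrt(2))*(sqrt(2)*u + 1)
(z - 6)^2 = z^2 - 12*z + 36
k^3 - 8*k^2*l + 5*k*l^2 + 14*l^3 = (k - 7*l)*(k - 2*l)*(k + l)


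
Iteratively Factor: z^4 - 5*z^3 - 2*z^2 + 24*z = (z - 3)*(z^3 - 2*z^2 - 8*z) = z*(z - 3)*(z^2 - 2*z - 8) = z*(z - 3)*(z + 2)*(z - 4)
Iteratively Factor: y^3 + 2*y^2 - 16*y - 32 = (y + 4)*(y^2 - 2*y - 8) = (y + 2)*(y + 4)*(y - 4)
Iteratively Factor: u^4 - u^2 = (u)*(u^3 - u) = u*(u - 1)*(u^2 + u) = u*(u - 1)*(u + 1)*(u)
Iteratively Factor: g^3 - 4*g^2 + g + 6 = (g - 3)*(g^2 - g - 2) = (g - 3)*(g + 1)*(g - 2)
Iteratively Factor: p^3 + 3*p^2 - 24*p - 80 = (p + 4)*(p^2 - p - 20) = (p - 5)*(p + 4)*(p + 4)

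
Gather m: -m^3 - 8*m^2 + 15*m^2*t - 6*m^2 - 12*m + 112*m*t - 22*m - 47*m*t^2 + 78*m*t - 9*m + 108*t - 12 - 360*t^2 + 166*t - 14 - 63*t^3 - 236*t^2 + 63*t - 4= -m^3 + m^2*(15*t - 14) + m*(-47*t^2 + 190*t - 43) - 63*t^3 - 596*t^2 + 337*t - 30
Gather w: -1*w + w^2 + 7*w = w^2 + 6*w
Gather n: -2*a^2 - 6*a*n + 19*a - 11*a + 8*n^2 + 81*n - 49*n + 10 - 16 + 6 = -2*a^2 + 8*a + 8*n^2 + n*(32 - 6*a)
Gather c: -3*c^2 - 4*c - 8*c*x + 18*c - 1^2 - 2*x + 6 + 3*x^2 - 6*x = -3*c^2 + c*(14 - 8*x) + 3*x^2 - 8*x + 5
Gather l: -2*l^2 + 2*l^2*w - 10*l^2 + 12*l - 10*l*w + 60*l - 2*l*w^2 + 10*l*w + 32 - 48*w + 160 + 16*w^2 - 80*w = l^2*(2*w - 12) + l*(72 - 2*w^2) + 16*w^2 - 128*w + 192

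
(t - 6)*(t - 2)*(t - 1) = t^3 - 9*t^2 + 20*t - 12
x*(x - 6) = x^2 - 6*x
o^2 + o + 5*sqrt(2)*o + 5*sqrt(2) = (o + 1)*(o + 5*sqrt(2))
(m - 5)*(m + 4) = m^2 - m - 20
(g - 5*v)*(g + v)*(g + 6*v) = g^3 + 2*g^2*v - 29*g*v^2 - 30*v^3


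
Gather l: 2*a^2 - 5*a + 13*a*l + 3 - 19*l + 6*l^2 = 2*a^2 - 5*a + 6*l^2 + l*(13*a - 19) + 3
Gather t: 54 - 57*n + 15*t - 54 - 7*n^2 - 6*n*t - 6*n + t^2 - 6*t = -7*n^2 - 63*n + t^2 + t*(9 - 6*n)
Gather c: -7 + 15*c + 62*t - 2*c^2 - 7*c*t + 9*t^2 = -2*c^2 + c*(15 - 7*t) + 9*t^2 + 62*t - 7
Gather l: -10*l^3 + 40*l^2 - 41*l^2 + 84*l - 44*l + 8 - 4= -10*l^3 - l^2 + 40*l + 4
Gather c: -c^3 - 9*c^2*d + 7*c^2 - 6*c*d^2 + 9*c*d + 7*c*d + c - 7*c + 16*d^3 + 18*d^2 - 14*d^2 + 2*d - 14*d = -c^3 + c^2*(7 - 9*d) + c*(-6*d^2 + 16*d - 6) + 16*d^3 + 4*d^2 - 12*d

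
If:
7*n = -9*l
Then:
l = -7*n/9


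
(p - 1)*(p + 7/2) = p^2 + 5*p/2 - 7/2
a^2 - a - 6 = (a - 3)*(a + 2)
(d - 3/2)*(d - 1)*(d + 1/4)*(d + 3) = d^4 + 3*d^3/4 - 47*d^2/8 + 3*d + 9/8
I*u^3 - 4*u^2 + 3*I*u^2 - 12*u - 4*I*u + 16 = (u + 4)*(u + 4*I)*(I*u - I)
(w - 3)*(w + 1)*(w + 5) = w^3 + 3*w^2 - 13*w - 15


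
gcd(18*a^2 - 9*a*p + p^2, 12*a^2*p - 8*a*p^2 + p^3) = -6*a + p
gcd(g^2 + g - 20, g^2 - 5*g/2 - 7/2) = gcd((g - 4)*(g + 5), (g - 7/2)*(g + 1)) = 1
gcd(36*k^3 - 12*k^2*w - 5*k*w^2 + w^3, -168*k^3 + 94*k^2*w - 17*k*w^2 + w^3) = -6*k + w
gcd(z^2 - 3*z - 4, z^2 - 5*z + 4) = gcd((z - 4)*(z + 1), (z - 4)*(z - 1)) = z - 4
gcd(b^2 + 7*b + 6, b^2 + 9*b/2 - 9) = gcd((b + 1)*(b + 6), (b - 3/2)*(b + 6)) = b + 6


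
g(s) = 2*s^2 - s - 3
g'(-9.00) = -37.00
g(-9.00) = 168.00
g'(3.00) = 11.00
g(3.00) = 12.00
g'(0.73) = 1.92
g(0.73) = -2.66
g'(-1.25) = -6.00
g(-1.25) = 1.38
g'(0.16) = -0.36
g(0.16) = -3.11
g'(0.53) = 1.12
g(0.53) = -2.97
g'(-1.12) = -5.48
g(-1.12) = 0.63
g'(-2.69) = -11.76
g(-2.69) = 14.16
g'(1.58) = 5.32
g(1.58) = 0.41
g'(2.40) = 8.60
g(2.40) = 6.12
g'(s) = 4*s - 1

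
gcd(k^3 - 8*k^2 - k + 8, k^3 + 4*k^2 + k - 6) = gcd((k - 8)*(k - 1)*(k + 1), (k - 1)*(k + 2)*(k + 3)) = k - 1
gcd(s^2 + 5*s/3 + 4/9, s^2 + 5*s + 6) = 1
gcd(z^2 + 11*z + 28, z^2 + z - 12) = z + 4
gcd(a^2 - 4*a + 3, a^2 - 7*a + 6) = a - 1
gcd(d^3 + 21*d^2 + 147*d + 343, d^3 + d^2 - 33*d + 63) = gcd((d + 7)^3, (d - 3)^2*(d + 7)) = d + 7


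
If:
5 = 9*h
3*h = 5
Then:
No Solution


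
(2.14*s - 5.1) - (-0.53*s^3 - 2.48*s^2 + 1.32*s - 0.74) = 0.53*s^3 + 2.48*s^2 + 0.82*s - 4.36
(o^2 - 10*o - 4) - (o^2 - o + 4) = -9*o - 8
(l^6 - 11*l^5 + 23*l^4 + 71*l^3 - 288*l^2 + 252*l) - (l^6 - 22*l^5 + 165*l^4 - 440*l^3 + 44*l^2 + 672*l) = 11*l^5 - 142*l^4 + 511*l^3 - 332*l^2 - 420*l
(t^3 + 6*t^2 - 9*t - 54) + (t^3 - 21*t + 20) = 2*t^3 + 6*t^2 - 30*t - 34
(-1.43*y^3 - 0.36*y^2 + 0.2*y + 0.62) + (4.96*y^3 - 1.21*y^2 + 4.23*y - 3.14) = 3.53*y^3 - 1.57*y^2 + 4.43*y - 2.52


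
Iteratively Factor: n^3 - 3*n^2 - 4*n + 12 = (n - 2)*(n^2 - n - 6) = (n - 2)*(n + 2)*(n - 3)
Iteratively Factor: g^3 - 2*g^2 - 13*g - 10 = (g + 1)*(g^2 - 3*g - 10) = (g + 1)*(g + 2)*(g - 5)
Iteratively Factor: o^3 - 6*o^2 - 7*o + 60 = (o - 4)*(o^2 - 2*o - 15) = (o - 4)*(o + 3)*(o - 5)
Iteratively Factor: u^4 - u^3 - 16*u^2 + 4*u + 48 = (u - 4)*(u^3 + 3*u^2 - 4*u - 12) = (u - 4)*(u + 2)*(u^2 + u - 6) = (u - 4)*(u + 2)*(u + 3)*(u - 2)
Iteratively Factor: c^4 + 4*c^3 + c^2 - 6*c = (c)*(c^3 + 4*c^2 + c - 6) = c*(c - 1)*(c^2 + 5*c + 6) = c*(c - 1)*(c + 2)*(c + 3)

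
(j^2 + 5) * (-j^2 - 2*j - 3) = -j^4 - 2*j^3 - 8*j^2 - 10*j - 15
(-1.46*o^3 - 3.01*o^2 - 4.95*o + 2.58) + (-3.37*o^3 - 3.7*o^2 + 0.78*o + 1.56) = -4.83*o^3 - 6.71*o^2 - 4.17*o + 4.14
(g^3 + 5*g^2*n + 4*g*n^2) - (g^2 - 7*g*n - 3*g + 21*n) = g^3 + 5*g^2*n - g^2 + 4*g*n^2 + 7*g*n + 3*g - 21*n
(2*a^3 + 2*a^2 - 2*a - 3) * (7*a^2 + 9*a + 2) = 14*a^5 + 32*a^4 + 8*a^3 - 35*a^2 - 31*a - 6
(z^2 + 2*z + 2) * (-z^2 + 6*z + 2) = -z^4 + 4*z^3 + 12*z^2 + 16*z + 4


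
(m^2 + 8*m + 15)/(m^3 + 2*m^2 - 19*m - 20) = (m + 3)/(m^2 - 3*m - 4)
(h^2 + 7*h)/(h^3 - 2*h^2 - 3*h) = (h + 7)/(h^2 - 2*h - 3)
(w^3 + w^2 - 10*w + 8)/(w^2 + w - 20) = (w^3 + w^2 - 10*w + 8)/(w^2 + w - 20)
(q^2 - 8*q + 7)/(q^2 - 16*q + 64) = (q^2 - 8*q + 7)/(q^2 - 16*q + 64)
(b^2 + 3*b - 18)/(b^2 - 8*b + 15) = (b + 6)/(b - 5)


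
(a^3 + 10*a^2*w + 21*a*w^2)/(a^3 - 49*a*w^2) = (-a - 3*w)/(-a + 7*w)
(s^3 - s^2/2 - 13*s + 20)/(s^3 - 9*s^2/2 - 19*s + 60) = (s - 2)/(s - 6)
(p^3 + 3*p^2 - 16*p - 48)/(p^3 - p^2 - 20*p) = (p^2 - p - 12)/(p*(p - 5))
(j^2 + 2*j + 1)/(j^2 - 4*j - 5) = (j + 1)/(j - 5)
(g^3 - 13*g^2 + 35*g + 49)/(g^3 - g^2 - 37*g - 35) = (g - 7)/(g + 5)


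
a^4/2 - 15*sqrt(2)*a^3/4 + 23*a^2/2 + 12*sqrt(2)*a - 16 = (a/2 + sqrt(2)/2)*(a - 4*sqrt(2))^2*(a - sqrt(2)/2)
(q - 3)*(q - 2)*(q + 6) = q^3 + q^2 - 24*q + 36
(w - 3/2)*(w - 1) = w^2 - 5*w/2 + 3/2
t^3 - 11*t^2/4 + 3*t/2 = t*(t - 2)*(t - 3/4)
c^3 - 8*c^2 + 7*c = c*(c - 7)*(c - 1)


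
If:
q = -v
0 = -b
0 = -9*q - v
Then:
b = 0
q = 0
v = 0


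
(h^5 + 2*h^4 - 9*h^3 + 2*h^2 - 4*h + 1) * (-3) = -3*h^5 - 6*h^4 + 27*h^3 - 6*h^2 + 12*h - 3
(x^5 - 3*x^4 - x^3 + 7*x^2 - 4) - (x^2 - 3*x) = x^5 - 3*x^4 - x^3 + 6*x^2 + 3*x - 4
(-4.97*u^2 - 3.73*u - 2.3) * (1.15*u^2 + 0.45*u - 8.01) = -5.7155*u^4 - 6.526*u^3 + 35.4862*u^2 + 28.8423*u + 18.423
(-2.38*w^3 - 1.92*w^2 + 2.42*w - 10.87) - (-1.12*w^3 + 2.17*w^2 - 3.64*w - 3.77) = -1.26*w^3 - 4.09*w^2 + 6.06*w - 7.1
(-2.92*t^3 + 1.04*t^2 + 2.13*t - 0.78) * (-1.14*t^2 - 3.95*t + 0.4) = 3.3288*t^5 + 10.3484*t^4 - 7.7042*t^3 - 7.1083*t^2 + 3.933*t - 0.312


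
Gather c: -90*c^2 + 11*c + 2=-90*c^2 + 11*c + 2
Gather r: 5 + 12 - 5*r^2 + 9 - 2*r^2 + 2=28 - 7*r^2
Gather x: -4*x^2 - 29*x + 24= -4*x^2 - 29*x + 24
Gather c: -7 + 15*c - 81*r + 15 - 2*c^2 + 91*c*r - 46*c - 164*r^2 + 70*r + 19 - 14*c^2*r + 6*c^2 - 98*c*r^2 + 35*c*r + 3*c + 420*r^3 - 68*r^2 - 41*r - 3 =c^2*(4 - 14*r) + c*(-98*r^2 + 126*r - 28) + 420*r^3 - 232*r^2 - 52*r + 24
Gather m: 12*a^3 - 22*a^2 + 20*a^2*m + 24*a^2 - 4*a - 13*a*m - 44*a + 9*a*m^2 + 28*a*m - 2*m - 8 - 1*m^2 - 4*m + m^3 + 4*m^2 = 12*a^3 + 2*a^2 - 48*a + m^3 + m^2*(9*a + 3) + m*(20*a^2 + 15*a - 6) - 8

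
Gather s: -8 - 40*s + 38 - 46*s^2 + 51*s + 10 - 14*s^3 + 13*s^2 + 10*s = -14*s^3 - 33*s^2 + 21*s + 40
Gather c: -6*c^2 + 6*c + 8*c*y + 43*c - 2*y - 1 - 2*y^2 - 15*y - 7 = -6*c^2 + c*(8*y + 49) - 2*y^2 - 17*y - 8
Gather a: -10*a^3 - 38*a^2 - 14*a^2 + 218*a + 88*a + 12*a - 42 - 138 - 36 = -10*a^3 - 52*a^2 + 318*a - 216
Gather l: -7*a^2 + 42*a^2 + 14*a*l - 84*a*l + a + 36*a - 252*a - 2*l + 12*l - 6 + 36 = 35*a^2 - 215*a + l*(10 - 70*a) + 30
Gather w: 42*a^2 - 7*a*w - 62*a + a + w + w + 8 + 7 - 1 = 42*a^2 - 61*a + w*(2 - 7*a) + 14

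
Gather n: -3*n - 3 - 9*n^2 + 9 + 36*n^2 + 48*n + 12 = 27*n^2 + 45*n + 18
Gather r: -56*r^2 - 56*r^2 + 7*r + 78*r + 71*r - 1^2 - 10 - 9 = -112*r^2 + 156*r - 20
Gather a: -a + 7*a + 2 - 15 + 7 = 6*a - 6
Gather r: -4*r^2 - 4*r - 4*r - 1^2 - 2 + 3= -4*r^2 - 8*r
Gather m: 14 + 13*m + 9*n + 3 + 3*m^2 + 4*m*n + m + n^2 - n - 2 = 3*m^2 + m*(4*n + 14) + n^2 + 8*n + 15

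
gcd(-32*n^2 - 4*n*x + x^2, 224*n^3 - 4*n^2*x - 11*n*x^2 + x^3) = -32*n^2 - 4*n*x + x^2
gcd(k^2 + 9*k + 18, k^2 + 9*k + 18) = k^2 + 9*k + 18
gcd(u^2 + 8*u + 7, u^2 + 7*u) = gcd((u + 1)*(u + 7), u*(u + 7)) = u + 7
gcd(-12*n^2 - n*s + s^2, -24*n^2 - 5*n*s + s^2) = 3*n + s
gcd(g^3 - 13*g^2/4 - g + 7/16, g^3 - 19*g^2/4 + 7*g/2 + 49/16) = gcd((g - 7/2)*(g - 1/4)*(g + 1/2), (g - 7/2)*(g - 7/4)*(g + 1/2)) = g^2 - 3*g - 7/4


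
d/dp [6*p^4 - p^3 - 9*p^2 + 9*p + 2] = 24*p^3 - 3*p^2 - 18*p + 9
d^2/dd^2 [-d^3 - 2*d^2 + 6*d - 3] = -6*d - 4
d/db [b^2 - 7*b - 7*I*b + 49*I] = 2*b - 7 - 7*I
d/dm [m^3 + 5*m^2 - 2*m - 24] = 3*m^2 + 10*m - 2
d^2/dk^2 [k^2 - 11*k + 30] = 2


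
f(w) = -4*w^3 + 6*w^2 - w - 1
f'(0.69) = 1.57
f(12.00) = -6061.00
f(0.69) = -0.15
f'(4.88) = -228.21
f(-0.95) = 8.79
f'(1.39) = -7.51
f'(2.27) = -35.59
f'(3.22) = -86.78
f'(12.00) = -1585.00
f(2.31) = -20.60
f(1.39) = -1.54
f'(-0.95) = -23.23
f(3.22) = -75.55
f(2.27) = -19.14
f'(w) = -12*w^2 + 12*w - 1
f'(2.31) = -37.31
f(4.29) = -210.68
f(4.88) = -327.85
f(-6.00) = 1085.00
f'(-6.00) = -505.00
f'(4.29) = -170.37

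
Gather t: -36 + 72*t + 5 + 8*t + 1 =80*t - 30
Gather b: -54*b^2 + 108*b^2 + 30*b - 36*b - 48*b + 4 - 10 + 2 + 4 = 54*b^2 - 54*b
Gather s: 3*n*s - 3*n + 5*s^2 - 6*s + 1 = -3*n + 5*s^2 + s*(3*n - 6) + 1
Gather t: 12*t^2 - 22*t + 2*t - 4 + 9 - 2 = 12*t^2 - 20*t + 3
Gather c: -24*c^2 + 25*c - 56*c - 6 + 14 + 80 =-24*c^2 - 31*c + 88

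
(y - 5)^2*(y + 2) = y^3 - 8*y^2 + 5*y + 50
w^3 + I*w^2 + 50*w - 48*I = (w - 6*I)*(w - I)*(w + 8*I)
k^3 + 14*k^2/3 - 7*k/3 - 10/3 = (k - 1)*(k + 2/3)*(k + 5)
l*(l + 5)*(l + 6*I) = l^3 + 5*l^2 + 6*I*l^2 + 30*I*l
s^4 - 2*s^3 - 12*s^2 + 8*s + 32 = (s - 4)*(s - 2)*(s + 2)^2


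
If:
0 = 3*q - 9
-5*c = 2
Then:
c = -2/5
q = 3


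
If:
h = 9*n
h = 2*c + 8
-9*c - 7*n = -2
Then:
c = -2/5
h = 36/5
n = 4/5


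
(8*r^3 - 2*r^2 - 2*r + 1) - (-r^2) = 8*r^3 - r^2 - 2*r + 1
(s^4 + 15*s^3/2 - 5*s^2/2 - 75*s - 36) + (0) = s^4 + 15*s^3/2 - 5*s^2/2 - 75*s - 36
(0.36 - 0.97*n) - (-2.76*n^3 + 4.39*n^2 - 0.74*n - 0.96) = 2.76*n^3 - 4.39*n^2 - 0.23*n + 1.32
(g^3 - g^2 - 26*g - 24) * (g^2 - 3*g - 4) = g^5 - 4*g^4 - 27*g^3 + 58*g^2 + 176*g + 96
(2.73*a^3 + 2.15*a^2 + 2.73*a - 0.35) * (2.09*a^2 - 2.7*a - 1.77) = 5.7057*a^5 - 2.8775*a^4 - 4.9314*a^3 - 11.908*a^2 - 3.8871*a + 0.6195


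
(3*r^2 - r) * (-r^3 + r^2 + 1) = -3*r^5 + 4*r^4 - r^3 + 3*r^2 - r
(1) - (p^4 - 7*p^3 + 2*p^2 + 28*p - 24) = -p^4 + 7*p^3 - 2*p^2 - 28*p + 25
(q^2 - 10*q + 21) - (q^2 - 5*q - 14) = 35 - 5*q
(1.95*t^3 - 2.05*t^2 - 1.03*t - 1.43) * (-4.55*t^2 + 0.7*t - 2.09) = -8.8725*t^5 + 10.6925*t^4 - 0.824*t^3 + 10.07*t^2 + 1.1517*t + 2.9887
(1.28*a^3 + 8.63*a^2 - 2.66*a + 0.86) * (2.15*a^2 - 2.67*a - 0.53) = 2.752*a^5 + 15.1369*a^4 - 29.4395*a^3 + 4.3773*a^2 - 0.8864*a - 0.4558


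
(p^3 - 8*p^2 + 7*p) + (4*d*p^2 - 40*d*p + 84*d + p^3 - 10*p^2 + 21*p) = 4*d*p^2 - 40*d*p + 84*d + 2*p^3 - 18*p^2 + 28*p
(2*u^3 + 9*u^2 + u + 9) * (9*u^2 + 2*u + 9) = 18*u^5 + 85*u^4 + 45*u^3 + 164*u^2 + 27*u + 81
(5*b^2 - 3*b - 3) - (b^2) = 4*b^2 - 3*b - 3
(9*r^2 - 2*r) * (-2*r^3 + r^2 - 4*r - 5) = -18*r^5 + 13*r^4 - 38*r^3 - 37*r^2 + 10*r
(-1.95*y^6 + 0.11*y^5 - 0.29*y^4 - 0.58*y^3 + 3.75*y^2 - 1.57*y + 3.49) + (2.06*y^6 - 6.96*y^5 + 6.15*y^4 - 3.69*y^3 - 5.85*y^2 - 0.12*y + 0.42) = 0.11*y^6 - 6.85*y^5 + 5.86*y^4 - 4.27*y^3 - 2.1*y^2 - 1.69*y + 3.91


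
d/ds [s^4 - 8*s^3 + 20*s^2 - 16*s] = 4*s^3 - 24*s^2 + 40*s - 16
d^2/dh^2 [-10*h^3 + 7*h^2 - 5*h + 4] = 14 - 60*h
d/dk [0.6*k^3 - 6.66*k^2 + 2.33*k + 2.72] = 1.8*k^2 - 13.32*k + 2.33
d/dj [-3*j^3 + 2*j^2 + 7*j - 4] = -9*j^2 + 4*j + 7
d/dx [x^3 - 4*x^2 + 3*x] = 3*x^2 - 8*x + 3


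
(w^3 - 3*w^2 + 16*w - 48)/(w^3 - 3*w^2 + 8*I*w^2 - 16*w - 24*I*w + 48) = (w - 4*I)/(w + 4*I)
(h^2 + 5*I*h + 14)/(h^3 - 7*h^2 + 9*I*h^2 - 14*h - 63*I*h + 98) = (h - 2*I)/(h^2 + h*(-7 + 2*I) - 14*I)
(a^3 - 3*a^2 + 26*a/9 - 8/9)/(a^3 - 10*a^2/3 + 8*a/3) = (3*a^2 - 5*a + 2)/(3*a*(a - 2))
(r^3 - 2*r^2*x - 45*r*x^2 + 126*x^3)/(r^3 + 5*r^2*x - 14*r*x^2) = (-r^2 + 9*r*x - 18*x^2)/(r*(-r + 2*x))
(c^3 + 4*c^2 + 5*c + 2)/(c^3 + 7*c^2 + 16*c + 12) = (c^2 + 2*c + 1)/(c^2 + 5*c + 6)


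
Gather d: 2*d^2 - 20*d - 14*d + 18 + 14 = 2*d^2 - 34*d + 32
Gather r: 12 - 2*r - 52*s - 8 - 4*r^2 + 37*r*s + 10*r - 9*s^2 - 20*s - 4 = -4*r^2 + r*(37*s + 8) - 9*s^2 - 72*s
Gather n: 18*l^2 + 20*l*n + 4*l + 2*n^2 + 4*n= 18*l^2 + 4*l + 2*n^2 + n*(20*l + 4)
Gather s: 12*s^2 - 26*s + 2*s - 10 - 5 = 12*s^2 - 24*s - 15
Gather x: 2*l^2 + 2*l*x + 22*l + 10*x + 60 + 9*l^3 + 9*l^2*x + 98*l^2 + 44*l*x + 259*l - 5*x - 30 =9*l^3 + 100*l^2 + 281*l + x*(9*l^2 + 46*l + 5) + 30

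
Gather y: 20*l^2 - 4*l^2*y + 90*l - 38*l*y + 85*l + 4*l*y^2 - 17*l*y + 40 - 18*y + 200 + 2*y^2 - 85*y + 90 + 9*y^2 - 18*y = 20*l^2 + 175*l + y^2*(4*l + 11) + y*(-4*l^2 - 55*l - 121) + 330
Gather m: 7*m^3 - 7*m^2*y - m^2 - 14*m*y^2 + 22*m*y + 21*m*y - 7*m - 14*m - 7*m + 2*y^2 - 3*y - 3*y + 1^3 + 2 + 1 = 7*m^3 + m^2*(-7*y - 1) + m*(-14*y^2 + 43*y - 28) + 2*y^2 - 6*y + 4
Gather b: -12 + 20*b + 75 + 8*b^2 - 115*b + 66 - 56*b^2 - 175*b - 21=-48*b^2 - 270*b + 108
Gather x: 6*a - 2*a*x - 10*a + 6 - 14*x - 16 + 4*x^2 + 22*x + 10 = -4*a + 4*x^2 + x*(8 - 2*a)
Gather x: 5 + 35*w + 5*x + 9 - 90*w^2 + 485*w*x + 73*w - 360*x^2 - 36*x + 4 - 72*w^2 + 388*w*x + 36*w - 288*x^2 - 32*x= -162*w^2 + 144*w - 648*x^2 + x*(873*w - 63) + 18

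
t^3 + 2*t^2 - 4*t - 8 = (t - 2)*(t + 2)^2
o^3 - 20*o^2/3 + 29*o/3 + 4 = (o - 4)*(o - 3)*(o + 1/3)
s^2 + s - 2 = (s - 1)*(s + 2)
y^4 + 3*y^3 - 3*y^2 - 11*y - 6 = (y - 2)*(y + 1)^2*(y + 3)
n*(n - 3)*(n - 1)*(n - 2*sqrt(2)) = n^4 - 4*n^3 - 2*sqrt(2)*n^3 + 3*n^2 + 8*sqrt(2)*n^2 - 6*sqrt(2)*n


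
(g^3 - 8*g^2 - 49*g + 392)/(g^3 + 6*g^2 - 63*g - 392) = (g - 7)/(g + 7)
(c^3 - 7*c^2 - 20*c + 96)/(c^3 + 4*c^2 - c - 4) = (c^2 - 11*c + 24)/(c^2 - 1)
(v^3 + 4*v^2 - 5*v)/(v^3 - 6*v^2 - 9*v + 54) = v*(v^2 + 4*v - 5)/(v^3 - 6*v^2 - 9*v + 54)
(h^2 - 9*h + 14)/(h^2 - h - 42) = (h - 2)/(h + 6)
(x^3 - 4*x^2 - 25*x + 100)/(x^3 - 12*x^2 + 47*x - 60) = (x + 5)/(x - 3)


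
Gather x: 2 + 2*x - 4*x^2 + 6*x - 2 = -4*x^2 + 8*x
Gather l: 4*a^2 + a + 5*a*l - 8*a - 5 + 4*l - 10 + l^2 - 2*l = 4*a^2 - 7*a + l^2 + l*(5*a + 2) - 15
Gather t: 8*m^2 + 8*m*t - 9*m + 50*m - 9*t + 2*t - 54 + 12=8*m^2 + 41*m + t*(8*m - 7) - 42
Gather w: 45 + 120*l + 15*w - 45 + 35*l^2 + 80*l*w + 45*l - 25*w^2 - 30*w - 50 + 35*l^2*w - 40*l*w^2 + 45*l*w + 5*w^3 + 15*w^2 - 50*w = 35*l^2 + 165*l + 5*w^3 + w^2*(-40*l - 10) + w*(35*l^2 + 125*l - 65) - 50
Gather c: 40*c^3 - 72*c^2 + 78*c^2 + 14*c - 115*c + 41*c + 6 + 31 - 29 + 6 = 40*c^3 + 6*c^2 - 60*c + 14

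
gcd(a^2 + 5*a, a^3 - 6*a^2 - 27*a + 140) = a + 5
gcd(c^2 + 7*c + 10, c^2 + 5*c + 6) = c + 2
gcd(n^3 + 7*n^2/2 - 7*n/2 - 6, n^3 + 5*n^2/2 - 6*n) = n^2 + 5*n/2 - 6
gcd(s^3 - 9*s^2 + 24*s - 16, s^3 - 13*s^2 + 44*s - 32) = s^2 - 5*s + 4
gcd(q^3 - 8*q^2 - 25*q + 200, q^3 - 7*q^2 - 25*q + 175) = q^2 - 25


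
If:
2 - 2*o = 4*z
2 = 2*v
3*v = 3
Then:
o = 1 - 2*z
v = 1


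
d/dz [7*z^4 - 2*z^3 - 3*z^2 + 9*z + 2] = 28*z^3 - 6*z^2 - 6*z + 9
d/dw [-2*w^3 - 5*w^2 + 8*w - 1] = -6*w^2 - 10*w + 8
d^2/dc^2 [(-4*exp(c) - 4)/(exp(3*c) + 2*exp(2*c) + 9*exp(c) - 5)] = (-16*exp(6*c) - 60*exp(5*c) + 40*exp(4*c) - 324*exp(3*c) - 636*exp(2*c) - 664*exp(c) - 280)*exp(c)/(exp(9*c) + 6*exp(8*c) + 39*exp(7*c) + 101*exp(6*c) + 291*exp(5*c) + 156*exp(4*c) + 264*exp(3*c) - 1065*exp(2*c) + 675*exp(c) - 125)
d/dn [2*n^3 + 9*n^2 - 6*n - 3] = 6*n^2 + 18*n - 6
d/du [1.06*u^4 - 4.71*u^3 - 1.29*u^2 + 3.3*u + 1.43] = 4.24*u^3 - 14.13*u^2 - 2.58*u + 3.3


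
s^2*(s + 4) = s^3 + 4*s^2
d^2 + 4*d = d*(d + 4)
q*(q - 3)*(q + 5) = q^3 + 2*q^2 - 15*q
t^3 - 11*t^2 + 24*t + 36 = (t - 6)^2*(t + 1)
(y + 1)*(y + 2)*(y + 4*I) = y^3 + 3*y^2 + 4*I*y^2 + 2*y + 12*I*y + 8*I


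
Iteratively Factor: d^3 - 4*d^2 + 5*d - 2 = (d - 1)*(d^2 - 3*d + 2) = (d - 1)^2*(d - 2)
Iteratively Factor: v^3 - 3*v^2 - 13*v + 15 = (v - 5)*(v^2 + 2*v - 3) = (v - 5)*(v - 1)*(v + 3)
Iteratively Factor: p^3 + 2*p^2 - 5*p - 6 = (p + 1)*(p^2 + p - 6) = (p - 2)*(p + 1)*(p + 3)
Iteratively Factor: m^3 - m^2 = (m - 1)*(m^2) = m*(m - 1)*(m)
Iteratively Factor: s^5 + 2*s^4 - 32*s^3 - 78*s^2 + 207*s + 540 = (s - 5)*(s^4 + 7*s^3 + 3*s^2 - 63*s - 108) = (s - 5)*(s + 3)*(s^3 + 4*s^2 - 9*s - 36) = (s - 5)*(s - 3)*(s + 3)*(s^2 + 7*s + 12) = (s - 5)*(s - 3)*(s + 3)*(s + 4)*(s + 3)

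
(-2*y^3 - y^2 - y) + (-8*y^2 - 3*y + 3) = -2*y^3 - 9*y^2 - 4*y + 3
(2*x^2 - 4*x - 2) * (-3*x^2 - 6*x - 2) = -6*x^4 + 26*x^2 + 20*x + 4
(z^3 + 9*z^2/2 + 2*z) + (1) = z^3 + 9*z^2/2 + 2*z + 1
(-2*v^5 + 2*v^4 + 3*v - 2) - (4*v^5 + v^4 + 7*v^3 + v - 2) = -6*v^5 + v^4 - 7*v^3 + 2*v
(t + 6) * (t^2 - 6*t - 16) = t^3 - 52*t - 96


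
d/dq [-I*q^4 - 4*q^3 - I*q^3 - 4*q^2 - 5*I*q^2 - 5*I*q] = -4*I*q^3 - 3*q^2*(4 + I) - 2*q*(4 + 5*I) - 5*I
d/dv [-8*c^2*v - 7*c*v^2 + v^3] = -8*c^2 - 14*c*v + 3*v^2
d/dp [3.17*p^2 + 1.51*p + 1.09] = 6.34*p + 1.51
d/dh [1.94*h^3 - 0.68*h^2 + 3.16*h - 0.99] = 5.82*h^2 - 1.36*h + 3.16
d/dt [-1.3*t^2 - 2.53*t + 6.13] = -2.6*t - 2.53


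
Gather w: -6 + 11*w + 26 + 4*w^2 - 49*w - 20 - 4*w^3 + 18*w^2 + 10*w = -4*w^3 + 22*w^2 - 28*w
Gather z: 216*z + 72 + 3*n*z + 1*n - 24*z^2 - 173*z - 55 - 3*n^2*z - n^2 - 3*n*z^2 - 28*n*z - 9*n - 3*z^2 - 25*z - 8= -n^2 - 8*n + z^2*(-3*n - 27) + z*(-3*n^2 - 25*n + 18) + 9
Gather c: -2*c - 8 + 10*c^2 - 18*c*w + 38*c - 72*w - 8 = 10*c^2 + c*(36 - 18*w) - 72*w - 16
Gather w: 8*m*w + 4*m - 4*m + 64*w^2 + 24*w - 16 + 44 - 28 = 64*w^2 + w*(8*m + 24)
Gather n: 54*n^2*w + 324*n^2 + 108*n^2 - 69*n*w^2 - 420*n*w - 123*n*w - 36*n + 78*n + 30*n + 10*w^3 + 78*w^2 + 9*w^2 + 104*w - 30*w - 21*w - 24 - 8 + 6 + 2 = n^2*(54*w + 432) + n*(-69*w^2 - 543*w + 72) + 10*w^3 + 87*w^2 + 53*w - 24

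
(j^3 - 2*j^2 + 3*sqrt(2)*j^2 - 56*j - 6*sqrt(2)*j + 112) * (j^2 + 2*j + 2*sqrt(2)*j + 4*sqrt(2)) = j^5 + 5*sqrt(2)*j^4 - 48*j^3 - 132*sqrt(2)*j^2 + 176*j + 448*sqrt(2)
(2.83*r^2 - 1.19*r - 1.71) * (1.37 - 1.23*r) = -3.4809*r^3 + 5.3408*r^2 + 0.473*r - 2.3427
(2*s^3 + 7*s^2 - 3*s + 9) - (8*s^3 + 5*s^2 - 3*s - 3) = -6*s^3 + 2*s^2 + 12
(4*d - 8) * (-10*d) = -40*d^2 + 80*d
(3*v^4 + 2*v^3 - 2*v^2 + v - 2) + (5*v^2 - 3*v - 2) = 3*v^4 + 2*v^3 + 3*v^2 - 2*v - 4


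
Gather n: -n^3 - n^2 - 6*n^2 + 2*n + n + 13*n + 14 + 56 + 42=-n^3 - 7*n^2 + 16*n + 112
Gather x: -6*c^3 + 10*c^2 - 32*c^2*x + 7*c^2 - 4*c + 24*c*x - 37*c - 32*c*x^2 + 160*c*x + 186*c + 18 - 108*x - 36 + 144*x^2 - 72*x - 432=-6*c^3 + 17*c^2 + 145*c + x^2*(144 - 32*c) + x*(-32*c^2 + 184*c - 180) - 450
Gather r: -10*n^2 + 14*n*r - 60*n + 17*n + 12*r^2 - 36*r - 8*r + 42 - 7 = -10*n^2 - 43*n + 12*r^2 + r*(14*n - 44) + 35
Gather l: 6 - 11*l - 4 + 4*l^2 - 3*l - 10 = 4*l^2 - 14*l - 8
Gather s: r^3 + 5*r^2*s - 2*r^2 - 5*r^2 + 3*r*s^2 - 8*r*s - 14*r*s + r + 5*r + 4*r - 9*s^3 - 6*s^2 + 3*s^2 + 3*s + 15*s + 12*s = r^3 - 7*r^2 + 10*r - 9*s^3 + s^2*(3*r - 3) + s*(5*r^2 - 22*r + 30)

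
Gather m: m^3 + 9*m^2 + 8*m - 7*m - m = m^3 + 9*m^2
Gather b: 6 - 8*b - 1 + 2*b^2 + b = 2*b^2 - 7*b + 5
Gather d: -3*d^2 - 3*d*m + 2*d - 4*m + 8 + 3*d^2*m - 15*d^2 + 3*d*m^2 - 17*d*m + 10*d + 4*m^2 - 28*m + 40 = d^2*(3*m - 18) + d*(3*m^2 - 20*m + 12) + 4*m^2 - 32*m + 48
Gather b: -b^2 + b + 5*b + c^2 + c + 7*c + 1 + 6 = -b^2 + 6*b + c^2 + 8*c + 7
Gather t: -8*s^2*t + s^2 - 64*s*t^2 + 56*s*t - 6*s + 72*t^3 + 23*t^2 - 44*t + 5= s^2 - 6*s + 72*t^3 + t^2*(23 - 64*s) + t*(-8*s^2 + 56*s - 44) + 5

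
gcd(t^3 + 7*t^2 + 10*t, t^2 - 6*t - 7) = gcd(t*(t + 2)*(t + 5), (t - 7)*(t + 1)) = 1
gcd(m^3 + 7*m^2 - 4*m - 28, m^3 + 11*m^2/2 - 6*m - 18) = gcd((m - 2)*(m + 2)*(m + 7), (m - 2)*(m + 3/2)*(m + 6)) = m - 2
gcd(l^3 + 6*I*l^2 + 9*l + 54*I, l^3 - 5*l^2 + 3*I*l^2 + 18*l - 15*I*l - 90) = l^2 + 3*I*l + 18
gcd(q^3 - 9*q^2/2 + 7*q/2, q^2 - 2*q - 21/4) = q - 7/2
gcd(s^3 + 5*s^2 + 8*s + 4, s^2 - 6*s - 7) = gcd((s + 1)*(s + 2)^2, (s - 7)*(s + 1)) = s + 1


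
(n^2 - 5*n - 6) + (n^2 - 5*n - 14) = 2*n^2 - 10*n - 20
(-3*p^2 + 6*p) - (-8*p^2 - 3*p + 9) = 5*p^2 + 9*p - 9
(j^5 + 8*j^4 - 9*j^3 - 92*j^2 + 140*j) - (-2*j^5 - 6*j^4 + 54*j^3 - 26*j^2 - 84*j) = 3*j^5 + 14*j^4 - 63*j^3 - 66*j^2 + 224*j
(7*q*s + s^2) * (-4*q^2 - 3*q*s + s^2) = -28*q^3*s - 25*q^2*s^2 + 4*q*s^3 + s^4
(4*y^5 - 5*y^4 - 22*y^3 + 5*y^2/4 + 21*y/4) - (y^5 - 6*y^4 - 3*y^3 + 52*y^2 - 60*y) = 3*y^5 + y^4 - 19*y^3 - 203*y^2/4 + 261*y/4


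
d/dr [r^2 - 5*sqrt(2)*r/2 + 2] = 2*r - 5*sqrt(2)/2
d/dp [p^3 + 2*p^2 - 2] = p*(3*p + 4)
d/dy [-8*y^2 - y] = -16*y - 1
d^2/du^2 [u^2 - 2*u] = 2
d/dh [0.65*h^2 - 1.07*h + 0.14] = 1.3*h - 1.07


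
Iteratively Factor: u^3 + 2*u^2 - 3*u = (u)*(u^2 + 2*u - 3) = u*(u - 1)*(u + 3)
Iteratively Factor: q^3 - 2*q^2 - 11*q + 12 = (q - 1)*(q^2 - q - 12) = (q - 1)*(q + 3)*(q - 4)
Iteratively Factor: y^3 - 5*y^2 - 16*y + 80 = (y + 4)*(y^2 - 9*y + 20) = (y - 4)*(y + 4)*(y - 5)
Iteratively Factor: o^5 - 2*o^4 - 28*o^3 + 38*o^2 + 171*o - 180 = (o - 3)*(o^4 + o^3 - 25*o^2 - 37*o + 60) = (o - 3)*(o - 1)*(o^3 + 2*o^2 - 23*o - 60) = (o - 5)*(o - 3)*(o - 1)*(o^2 + 7*o + 12) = (o - 5)*(o - 3)*(o - 1)*(o + 4)*(o + 3)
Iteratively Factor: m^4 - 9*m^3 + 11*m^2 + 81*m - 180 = (m - 5)*(m^3 - 4*m^2 - 9*m + 36) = (m - 5)*(m + 3)*(m^2 - 7*m + 12) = (m - 5)*(m - 4)*(m + 3)*(m - 3)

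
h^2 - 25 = (h - 5)*(h + 5)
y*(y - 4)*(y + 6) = y^3 + 2*y^2 - 24*y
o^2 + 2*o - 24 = (o - 4)*(o + 6)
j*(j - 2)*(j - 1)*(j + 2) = j^4 - j^3 - 4*j^2 + 4*j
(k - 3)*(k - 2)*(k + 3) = k^3 - 2*k^2 - 9*k + 18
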